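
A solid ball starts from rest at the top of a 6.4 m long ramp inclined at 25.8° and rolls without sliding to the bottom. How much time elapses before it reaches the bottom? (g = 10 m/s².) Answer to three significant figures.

t ≈ 2.03 s

With I = (2/5)MR², the ratio k = I/(MR²) is 0.4.
Newton's second law down the slope: Mg sinθ − f = Ma. The torque equation fR = Iα (with α = a/R) gives f = kMa.
Hence a = g sinθ/(1+k) = 10×sin25.8°/1.4 = 3.109 m/s².
Starting from rest, L = ½at², so t = √(2L/a) = √(2×6.4/3.109) ≈ 2.03 s.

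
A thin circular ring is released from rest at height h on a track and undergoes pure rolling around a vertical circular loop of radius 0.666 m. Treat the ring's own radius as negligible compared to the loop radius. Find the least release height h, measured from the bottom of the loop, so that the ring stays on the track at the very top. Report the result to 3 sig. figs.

h_min ≈ 2.00 m

The moment of inertia is MR², giving k ≡ I/(MR²) = 1.
At the top of the loop, the minimum-contact condition is Mg = Mv_top²/r, so v_top² = gr.
With ω = v/R, the kinetic energy at speed v is ½(1+k)Mv² = Mv².
Energy conservation from release (height h) to the top (height 2r): Mgh = Mg(2r) + M·gr.
Thus h_min = 2r + (1+k)r/2 = r(2 + 2/2) = 0.666 × 3 ≈ 2.00 m.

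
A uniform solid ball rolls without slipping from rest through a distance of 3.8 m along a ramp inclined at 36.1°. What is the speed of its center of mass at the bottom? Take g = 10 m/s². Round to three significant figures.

v ≈ 5.66 m/s

With I = (2/5)MR², the ratio k = I/(MR²) is 0.4.
Pure rolling means v = ωR; then KE = ½Mv² + ½I(v/R)² = ½(1+k)Mv² = (7/10)Mv².
The vertical drop is h = L sinθ = 3.8 × sin36.1° = 2.239 m.
Setting Mgh = (7/10)Mv² gives v = √(2gh/(1+k)) = √(2·10·2.239/1.4) ≈ 5.66 m/s.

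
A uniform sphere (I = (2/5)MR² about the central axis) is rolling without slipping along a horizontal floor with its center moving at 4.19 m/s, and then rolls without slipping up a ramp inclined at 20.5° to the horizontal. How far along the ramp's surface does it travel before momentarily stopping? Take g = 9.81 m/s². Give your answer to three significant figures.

Here I = (2/5)MR², so the shape factor k = I/(MR²) = 0.4.
Pure rolling means v = ωR; then KE = ½Mv² + ½I(v/R)² = ½(1+k)Mv² = (7/10)Mv².
Setting this equal to Mgh gives the vertical rise h = (1+k)v₀²/(2g) = 1.4×4.19²/(2×9.81) = 1.253 m.
The distance along the slope is d = h/sinθ = 1.253/sin20.5° ≈ 3.58 m.

d ≈ 3.58 m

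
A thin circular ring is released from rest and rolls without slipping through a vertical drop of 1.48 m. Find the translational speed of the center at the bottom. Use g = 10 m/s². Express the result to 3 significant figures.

v ≈ 3.85 m/s

Here I = MR², so the shape factor k = I/(MR²) = 1.
Since it rolls without slipping, ω = v/R and KE = ½Mv² + ½Iω² = ½(1+k)Mv² = Mv².
Setting Mgh = Mv² gives v = √(2gh/(1+k)) = √(2·10·1.48/2) ≈ 3.85 m/s.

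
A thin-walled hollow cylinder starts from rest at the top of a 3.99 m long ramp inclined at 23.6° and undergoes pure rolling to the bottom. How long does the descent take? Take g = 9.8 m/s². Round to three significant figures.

t ≈ 2.02 s

Here I = MR², so the shape factor k = I/(MR²) = 1.
Translational: Mg sinθ − f = Ma. Rotational about the CM: fR = Iα = kMRa, so f = kMa.
Hence a = g sinθ/(1+k) = 9.8×sin23.6°/2 = 1.962 m/s².
With constant a from rest, t = √(2L/a) = √(2·3.99/1.962) ≈ 2.02 s.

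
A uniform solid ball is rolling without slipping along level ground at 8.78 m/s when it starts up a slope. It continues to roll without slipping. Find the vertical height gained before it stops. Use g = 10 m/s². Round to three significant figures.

With I = (2/5)MR², the ratio k = I/(MR²) is 0.4.
Rolling without slipping gives ω = v/R, so the total kinetic energy is ½Mv² + ½Iω² = ½(1+k)Mv² = (7/10)Mv².
At the top the kinetic energy is zero, so (7/10)Mv₀² = Mgh.
Thus h = (1+k)v₀²/(2g) = 1.4 × 8.78² / (2 × 10) ≈ 5.40 m.

h ≈ 5.40 m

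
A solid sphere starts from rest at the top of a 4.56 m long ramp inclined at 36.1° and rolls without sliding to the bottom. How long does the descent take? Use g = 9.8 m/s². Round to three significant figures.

For this body I = (2/5)MR², i.e. k = I/(MR²) = 0.4.
Along the incline Mg sinθ − f = Ma, and torque about the center fR = Iα = kMR²(a/R) gives f = kMa.
Hence a = g sinθ/(1+k) = 9.8×sin36.1°/1.4 = 4.124 m/s².
With constant a from rest, t = √(2L/a) = √(2·4.56/4.124) ≈ 1.49 s.

t ≈ 1.49 s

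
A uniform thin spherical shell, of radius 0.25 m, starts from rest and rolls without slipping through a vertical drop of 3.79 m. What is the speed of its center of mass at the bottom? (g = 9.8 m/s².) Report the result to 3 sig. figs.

Here I = (2/3)MR², so the shape factor k = I/(MR²) = 2/3.
Pure rolling means v = ωR; then KE = ½Mv² + ½I(v/R)² = ½(1+k)Mv² = (5/6)Mv².
Setting Mgh = (5/6)Mv² gives v = √(2gh/(1+k)) = √(2·9.8·3.79/1.667) ≈ 6.68 m/s.

v ≈ 6.68 m/s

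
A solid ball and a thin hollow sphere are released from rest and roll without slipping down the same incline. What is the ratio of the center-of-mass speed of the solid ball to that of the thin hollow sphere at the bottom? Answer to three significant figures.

v_ratio ≈ 1.09

Each satisfies Mgh = ½(1+k)Mv² with k = I/(MR²), so v ∝ 1/√(1+k).
For the solid ball k = 0.4; for the thin hollow sphere k = 2/3.
v₁/v₂ = √((1+k₂)/(1+k₁)) = √(1.667/1.4) ≈ 1.09.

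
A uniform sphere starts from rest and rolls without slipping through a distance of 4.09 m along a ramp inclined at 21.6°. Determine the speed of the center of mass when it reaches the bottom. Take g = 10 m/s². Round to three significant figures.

With I = (2/5)MR², the ratio k = I/(MR²) is 0.4.
Pure rolling means v = ωR; then KE = ½Mv² + ½I(v/R)² = ½(1+k)Mv² = (7/10)Mv².
The vertical drop is h = L sinθ = 4.09 × sin21.6° = 1.506 m.
Setting Mgh = (7/10)Mv² gives v = √(2gh/(1+k)) = √(2·10·1.506/1.4) ≈ 4.64 m/s.

v ≈ 4.64 m/s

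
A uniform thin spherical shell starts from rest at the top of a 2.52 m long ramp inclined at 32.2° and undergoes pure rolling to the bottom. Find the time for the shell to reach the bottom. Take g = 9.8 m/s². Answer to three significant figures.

The moment of inertia is (2/3)MR², giving k ≡ I/(MR²) = 2/3.
Translational: Mg sinθ − f = Ma. Rotational about the CM: fR = Iα = kMRa, so f = kMa.
Hence a = g sinθ/(1+k) = 9.8×sin32.2°/1.667 = 3.133 m/s².
With constant a from rest, t = √(2L/a) = √(2·2.52/3.133) ≈ 1.27 s.

t ≈ 1.27 s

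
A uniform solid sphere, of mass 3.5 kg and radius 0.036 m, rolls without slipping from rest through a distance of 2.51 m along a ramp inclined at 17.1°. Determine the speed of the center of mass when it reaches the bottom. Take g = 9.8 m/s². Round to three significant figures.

For this body I = (2/5)MR², i.e. k = I/(MR²) = 0.4.
Since it rolls without slipping, ω = v/R and KE = ½Mv² + ½Iω² = ½(1+k)Mv² = (7/10)Mv².
The vertical drop is h = L sinθ = 2.51 × sin17.1° = 0.738 m.
Setting Mgh = (7/10)Mv² gives v = √(2gh/(1+k)) = √(2·9.8·0.738/1.4) ≈ 3.21 m/s.

v ≈ 3.21 m/s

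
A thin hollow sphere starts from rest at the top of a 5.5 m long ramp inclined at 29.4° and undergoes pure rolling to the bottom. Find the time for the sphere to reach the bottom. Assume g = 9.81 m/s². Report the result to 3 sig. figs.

The moment of inertia is (2/3)MR², giving k ≡ I/(MR²) = 2/3.
Along the incline Mg sinθ − f = Ma, and torque about the center fR = Iα = kMR²(a/R) gives f = kMa.
Hence a = g sinθ/(1+k) = 9.81×sin29.4°/1.667 = 2.889 m/s².
With constant a from rest, t = √(2L/a) = √(2·5.5/2.889) ≈ 1.95 s.

t ≈ 1.95 s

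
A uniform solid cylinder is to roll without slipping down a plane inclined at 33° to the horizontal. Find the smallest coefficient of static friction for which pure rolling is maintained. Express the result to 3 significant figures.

Here I = (1/2)MR², so the shape factor k = I/(MR²) = 0.5.
Along the incline Mg sinθ − f = Ma, and torque about the center fR = Iα = kMR²(a/R) gives f = kMa.
These give a = g sinθ/(1+k) and the required friction f = kMg sinθ/(1+k).
With N = Mg cosθ, the no-slip condition f ≤ μN gives μ_min = f/N = k tanθ/(1+k).
μ_min = 0.5 × tan33° / 1.5 ≈ 0.216.

μ_min ≈ 0.216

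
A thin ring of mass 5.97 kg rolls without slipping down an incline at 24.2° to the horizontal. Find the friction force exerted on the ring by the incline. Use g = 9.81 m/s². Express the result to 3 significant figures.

The moment of inertia is MR², giving k ≡ I/(MR²) = 1.
Newton's second law down the slope: Mg sinθ − f = Ma. The torque equation fR = Iα (with α = a/R) gives f = kMa.
Combining, a = g sinθ/(1+k) and f = kMa = kMg sinθ/(1+k).
f = 1 × 5.97 × 9.81 × sin24.2° / 2 ≈ 12.0 N.

f ≈ 12.0 N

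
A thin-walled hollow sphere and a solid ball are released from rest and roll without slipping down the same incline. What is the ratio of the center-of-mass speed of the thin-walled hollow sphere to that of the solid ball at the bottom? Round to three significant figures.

Each satisfies Mgh = ½(1+k)Mv² with k = I/(MR²), so v ∝ 1/√(1+k).
For the thin-walled hollow sphere k = 2/3; for the solid ball k = 0.4.
v₁/v₂ = √((1+k₂)/(1+k₁)) = √(1.4/1.667) ≈ 0.917.

v_ratio ≈ 0.917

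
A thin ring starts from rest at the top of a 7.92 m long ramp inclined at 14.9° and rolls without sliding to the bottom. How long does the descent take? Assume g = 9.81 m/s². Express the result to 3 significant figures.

Here I = MR², so the shape factor k = I/(MR²) = 1.
Along the incline Mg sinθ − f = Ma, and torque about the center fR = Iα = kMR²(a/R) gives f = kMa.
Hence a = g sinθ/(1+k) = 9.81×sin14.9°/2 = 1.261 m/s².
Starting from rest, L = ½at², so t = √(2L/a) = √(2×7.92/1.261) ≈ 3.54 s.

t ≈ 3.54 s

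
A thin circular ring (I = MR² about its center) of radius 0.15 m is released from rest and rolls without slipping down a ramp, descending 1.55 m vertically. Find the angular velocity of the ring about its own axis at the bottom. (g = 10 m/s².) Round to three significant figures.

With I = MR², the ratio k = I/(MR²) is 1.
Pure rolling means v = ωR; then KE = ½Mv² + ½I(v/R)² = ½(1+k)Mv² = Mv².
Energy conservation Mgh = ½(1+k)Mv² gives v = √(2gh/(1+k)) = √(2 × 10 × 1.55 / 2) = 3.937 m/s.
The angular speed follows from ω = v/R = 3.937/0.15 ≈ 26.2 rad/s.

ω ≈ 26.2 rad/s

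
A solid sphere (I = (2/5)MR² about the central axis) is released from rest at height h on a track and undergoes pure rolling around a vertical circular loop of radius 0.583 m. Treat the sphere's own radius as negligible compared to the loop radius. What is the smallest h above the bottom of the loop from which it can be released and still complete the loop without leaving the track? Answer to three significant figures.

h_min ≈ 1.57 m

For this body I = (2/5)MR², i.e. k = I/(MR²) = 0.4.
At the top of the loop, the minimum-contact condition is Mg = Mv_top²/r, so v_top² = gr.
With ω = v/R, the kinetic energy at speed v is ½(1+k)Mv² = (7/10)Mv².
Energy conservation from release (height h) to the top (height 2r): Mgh = Mg(2r) + (7/10)M·gr.
Thus h_min = 2r + (1+k)r/2 = r(2 + 1.4/2) = 0.583 × 2.7 ≈ 1.57 m.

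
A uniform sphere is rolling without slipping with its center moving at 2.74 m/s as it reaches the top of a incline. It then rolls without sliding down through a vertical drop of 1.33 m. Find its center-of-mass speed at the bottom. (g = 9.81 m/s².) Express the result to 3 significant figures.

Here I = (2/5)MR², so the shape factor k = I/(MR²) = 0.4.
Since it rolls without slipping, ω = v/R and KE = ½Mv² + ½Iω² = ½(1+k)Mv² = (7/10)Mv².
Energy conservation: (7/10)Mv₀² + Mgh = (7/10)Mv², so v² = v₀² + 2gh/(1+k).
v = √(2.74² + 2×9.81×1.33/1.4) = √26.15 ≈ 5.11 m/s.

v ≈ 5.11 m/s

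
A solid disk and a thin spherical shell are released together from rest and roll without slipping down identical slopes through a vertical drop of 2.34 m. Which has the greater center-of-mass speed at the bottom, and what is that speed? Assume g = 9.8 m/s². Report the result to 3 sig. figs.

For rolling without slipping, Mgh = ½(1+k)Mv² where k = I/(MR²), so v = √(2gh/(1+k)).
Solid disk: k = 0.5, giving v = √(2×9.8×2.34/1.5) = 5.53 m/s.
Thin spherical shell: k = 2/3, giving v = √(2×9.8×2.34/1.667) = 5.246 m/s.
The smaller k wins: the solid disk, at ≈ 5.53 m/s.

the solid disk, at v ≈ 5.53 m/s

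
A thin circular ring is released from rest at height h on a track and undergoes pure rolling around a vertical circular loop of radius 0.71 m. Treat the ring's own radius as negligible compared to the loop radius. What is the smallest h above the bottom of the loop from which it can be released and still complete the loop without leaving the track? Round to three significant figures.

h_min ≈ 2.13 m

Here I = MR², so the shape factor k = I/(MR²) = 1.
At the top of the loop, the minimum-contact condition is Mg = Mv_top²/r, so v_top² = gr.
With ω = v/R, the kinetic energy at speed v is ½(1+k)Mv² = Mv².
Energy conservation from release (height h) to the top (height 2r): Mgh = Mg(2r) + M·gr.
Thus h_min = 2r + (1+k)r/2 = r(2 + 2/2) = 0.71 × 3 ≈ 2.13 m.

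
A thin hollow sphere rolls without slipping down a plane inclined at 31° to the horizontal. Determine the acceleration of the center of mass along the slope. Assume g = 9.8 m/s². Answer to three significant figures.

Here I = (2/3)MR², so the shape factor k = I/(MR²) = 2/3.
Along the incline Mg sinθ − f = Ma, and torque about the center fR = Iα = kMR²(a/R) gives f = kMa.
Eliminating f: Mg sinθ = (1+k)Ma, so a = g sinθ/(1+k) = 9.8 × sin31° / 1.667 ≈ 3.03 m/s².

a ≈ 3.03 m/s²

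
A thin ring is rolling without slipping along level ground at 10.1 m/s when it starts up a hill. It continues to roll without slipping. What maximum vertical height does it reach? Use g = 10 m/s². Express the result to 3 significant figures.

h ≈ 10.2 m

With I = MR², the ratio k = I/(MR²) is 1.
Since it rolls without slipping, ω = v/R and KE = ½Mv² + ½Iω² = ½(1+k)Mv² = Mv².
At the top the kinetic energy is zero, so Mv₀² = Mgh.
Thus h = (1+k)v₀²/(2g) = 2 × 10.1² / (2 × 10) ≈ 10.2 m.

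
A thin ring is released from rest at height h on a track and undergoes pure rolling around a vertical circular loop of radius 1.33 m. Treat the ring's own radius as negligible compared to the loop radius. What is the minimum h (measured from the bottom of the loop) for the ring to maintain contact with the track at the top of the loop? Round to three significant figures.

h_min ≈ 3.99 m

Here I = MR², so the shape factor k = I/(MR²) = 1.
At the top, contact is just lost when gravity alone supplies the centripetal force: Mg = Mv_top²/r, i.e. v_top² = gr.
With ω = v/R, the kinetic energy at speed v is ½(1+k)Mv² = Mv².
Energy conservation from release (height h) to the top (height 2r): Mgh = Mg(2r) + M·gr.
Thus h_min = 2r + (1+k)r/2 = r(2 + 2/2) = 1.33 × 3 ≈ 3.99 m.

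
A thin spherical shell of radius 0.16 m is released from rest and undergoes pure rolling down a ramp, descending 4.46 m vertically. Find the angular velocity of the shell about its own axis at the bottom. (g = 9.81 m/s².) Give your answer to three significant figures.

ω ≈ 45.3 rad/s

With I = (2/3)MR², the ratio k = I/(MR²) is 2/3.
Since it rolls without slipping, ω = v/R and KE = ½Mv² + ½Iω² = ½(1+k)Mv² = (5/6)Mv².
Energy conservation Mgh = ½(1+k)Mv² gives v = √(2gh/(1+k)) = √(2 × 9.81 × 4.46 / 1.667) = 7.246 m/s.
Then ω = v/R = 7.246 / 0.16 ≈ 45.3 rad/s.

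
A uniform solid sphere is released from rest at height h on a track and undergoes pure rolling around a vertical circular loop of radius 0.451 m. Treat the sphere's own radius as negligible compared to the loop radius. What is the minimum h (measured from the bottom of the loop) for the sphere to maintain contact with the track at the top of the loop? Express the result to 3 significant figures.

h_min ≈ 1.22 m

Here I = (2/5)MR², so the shape factor k = I/(MR²) = 0.4.
At the top, contact is just lost when gravity alone supplies the centripetal force: Mg = Mv_top²/r, i.e. v_top² = gr.
With ω = v/R, the kinetic energy at speed v is ½(1+k)Mv² = (7/10)Mv².
Energy conservation from release (height h) to the top (height 2r): Mgh = Mg(2r) + (7/10)M·gr.
Thus h_min = 2r + (1+k)r/2 = r(2 + 1.4/2) = 0.451 × 2.7 ≈ 1.22 m.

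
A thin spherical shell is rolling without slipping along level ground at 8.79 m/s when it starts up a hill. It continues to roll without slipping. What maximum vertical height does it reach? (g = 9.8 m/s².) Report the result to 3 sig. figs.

The moment of inertia is (2/3)MR², giving k ≡ I/(MR²) = 2/3.
Since it rolls without slipping, ω = v/R and KE = ½Mv² + ½Iω² = ½(1+k)Mv² = (5/6)Mv².
At the top the kinetic energy is zero, so (5/6)Mv₀² = Mgh.
Thus h = (1+k)v₀²/(2g) = 1.667 × 8.79² / (2 × 9.8) ≈ 6.57 m.

h ≈ 6.57 m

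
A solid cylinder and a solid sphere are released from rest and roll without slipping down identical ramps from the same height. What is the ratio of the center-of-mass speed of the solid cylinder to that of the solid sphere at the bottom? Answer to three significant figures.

v_ratio ≈ 0.966

Each satisfies Mgh = ½(1+k)Mv² with k = I/(MR²), so v ∝ 1/√(1+k).
For the solid cylinder k = 0.5; for the solid sphere k = 0.4.
v₁/v₂ = √((1+k₂)/(1+k₁)) = √(1.4/1.5) ≈ 0.966.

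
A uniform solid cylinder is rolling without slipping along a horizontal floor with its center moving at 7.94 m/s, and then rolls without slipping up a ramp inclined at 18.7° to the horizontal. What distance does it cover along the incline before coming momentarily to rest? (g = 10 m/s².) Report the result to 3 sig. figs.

Here I = (1/2)MR², so the shape factor k = I/(MR²) = 0.5.
Rolling without slipping gives ω = v/R, so the total kinetic energy is ½Mv² + ½Iω² = ½(1+k)Mv² = (3/4)Mv².
Setting this equal to Mgh gives the vertical rise h = (1+k)v₀²/(2g) = 1.5×7.94²/(2×10) = 4.728 m.
Along the incline, d = h/sinθ = 4.728/sin18.7° ≈ 14.7 m.

d ≈ 14.7 m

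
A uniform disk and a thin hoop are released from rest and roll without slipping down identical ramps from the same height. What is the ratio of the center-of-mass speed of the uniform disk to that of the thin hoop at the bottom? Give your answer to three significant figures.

Each satisfies Mgh = ½(1+k)Mv² with k = I/(MR²), so v ∝ 1/√(1+k).
For the uniform disk k = 0.5; for the thin hoop k = 1.
v₁/v₂ = √((1+k₂)/(1+k₁)) = √(2/1.5) ≈ 1.15.

v_ratio ≈ 1.15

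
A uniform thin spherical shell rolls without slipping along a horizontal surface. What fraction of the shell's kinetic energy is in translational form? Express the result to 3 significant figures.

fraction ≈ 0.600

Here I = (2/3)MR², so the shape factor k = I/(MR²) = 2/3.
Since ω = v/R, the translational part is ½Mv² and the rotational part is ½I(v/R)² = ½kMv²; the total is ½(1+k)Mv².
The translational fraction is therefore 1/(1+k) = 1/1.667 ≈ 0.600.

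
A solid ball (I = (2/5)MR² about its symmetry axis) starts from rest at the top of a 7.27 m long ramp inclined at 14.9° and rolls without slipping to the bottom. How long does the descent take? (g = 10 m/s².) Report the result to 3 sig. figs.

t ≈ 2.81 s

The moment of inertia is (2/5)MR², giving k ≡ I/(MR²) = 0.4.
Translational: Mg sinθ − f = Ma. Rotational about the CM: fR = Iα = kMRa, so f = kMa.
Hence a = g sinθ/(1+k) = 10×sin14.9°/1.4 = 1.837 m/s².
Starting from rest, L = ½at², so t = √(2L/a) = √(2×7.27/1.837) ≈ 2.81 s.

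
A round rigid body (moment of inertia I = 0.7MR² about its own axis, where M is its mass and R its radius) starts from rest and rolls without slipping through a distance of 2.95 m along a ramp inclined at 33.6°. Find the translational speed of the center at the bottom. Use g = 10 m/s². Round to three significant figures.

For this body I = 0.7MR², i.e. k = I/(MR²) = 0.7.
Pure rolling means v = ωR; then KE = ½Mv² + ½I(v/R)² = ½(1+k)Mv² = (17/20)Mv².
The vertical drop is h = L sinθ = 2.95 × sin33.6° = 1.633 m.
Energy conservation: Mgh = (17/20)Mv², so v = √(2gh/(1+k)) = √(2 × 10 × 1.633 / 1.7) ≈ 4.38 m/s.

v ≈ 4.38 m/s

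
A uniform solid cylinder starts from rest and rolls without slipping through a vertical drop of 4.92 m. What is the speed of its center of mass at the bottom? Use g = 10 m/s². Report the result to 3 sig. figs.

v ≈ 8.10 m/s

Here I = (1/2)MR², so the shape factor k = I/(MR²) = 0.5.
Pure rolling means v = ωR; then KE = ½Mv² + ½I(v/R)² = ½(1+k)Mv² = (3/4)Mv².
Energy conservation: Mgh = (3/4)Mv², so v = √(2gh/(1+k)) = √(2 × 10 × 4.92 / 1.5) ≈ 8.10 m/s.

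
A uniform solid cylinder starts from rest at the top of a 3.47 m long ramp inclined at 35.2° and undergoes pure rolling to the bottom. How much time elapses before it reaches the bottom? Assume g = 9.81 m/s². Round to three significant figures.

t ≈ 1.36 s

For this body I = (1/2)MR², i.e. k = I/(MR²) = 0.5.
Along the incline Mg sinθ − f = Ma, and torque about the center fR = Iα = kMR²(a/R) gives f = kMa.
Hence a = g sinθ/(1+k) = 9.81×sin35.2°/1.5 = 3.77 m/s².
Starting from rest, L = ½at², so t = √(2L/a) = √(2×3.47/3.77) ≈ 1.36 s.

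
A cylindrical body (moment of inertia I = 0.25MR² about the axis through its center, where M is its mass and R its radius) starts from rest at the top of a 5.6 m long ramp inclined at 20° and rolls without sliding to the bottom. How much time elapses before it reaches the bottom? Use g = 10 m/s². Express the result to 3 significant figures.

The moment of inertia is 0.25MR², giving k ≡ I/(MR²) = 0.25.
Along the incline Mg sinθ − f = Ma, and torque about the center fR = Iα = kMR²(a/R) gives f = kMa.
Hence a = g sinθ/(1+k) = 10×sin20°/1.25 = 2.736 m/s².
Starting from rest, L = ½at², so t = √(2L/a) = √(2×5.6/2.736) ≈ 2.02 s.

t ≈ 2.02 s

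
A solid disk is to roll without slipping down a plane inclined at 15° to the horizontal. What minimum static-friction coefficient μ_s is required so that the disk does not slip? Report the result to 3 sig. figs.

With I = (1/2)MR², the ratio k = I/(MR²) is 0.5.
Newton's second law down the slope: Mg sinθ − f = Ma. The torque equation fR = Iα (with α = a/R) gives f = kMa.
These give a = g sinθ/(1+k) and the required friction f = kMg sinθ/(1+k).
The normal force is N = Mg cosθ, so μ_min = f/N = k tanθ/(1+k).
μ_min = 0.5 × tan15° / 1.5 ≈ 0.0893.

μ_min ≈ 0.0893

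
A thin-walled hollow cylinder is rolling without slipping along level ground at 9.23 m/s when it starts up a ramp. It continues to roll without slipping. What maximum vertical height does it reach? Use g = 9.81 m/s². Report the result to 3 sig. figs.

h ≈ 8.68 m

The moment of inertia is MR², giving k ≡ I/(MR²) = 1.
Pure rolling means v = ωR; then KE = ½Mv² + ½I(v/R)² = ½(1+k)Mv² = Mv².
All of this converts to potential energy at the highest point: Mv₀² = Mgh.
Thus h = (1+k)v₀²/(2g) = 2 × 9.23² / (2 × 9.81) ≈ 8.68 m.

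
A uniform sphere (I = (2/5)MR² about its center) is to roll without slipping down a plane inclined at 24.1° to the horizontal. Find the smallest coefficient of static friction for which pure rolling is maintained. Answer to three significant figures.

μ_min ≈ 0.128

Here I = (2/5)MR², so the shape factor k = I/(MR²) = 0.4.
Translational: Mg sinθ − f = Ma. Rotational about the CM: fR = Iα = kMRa, so f = kMa.
These give a = g sinθ/(1+k) and the required friction f = kMg sinθ/(1+k).
With N = Mg cosθ, the no-slip condition f ≤ μN gives μ_min = f/N = k tanθ/(1+k).
μ_min = 0.4 × tan24.1° / 1.4 ≈ 0.128.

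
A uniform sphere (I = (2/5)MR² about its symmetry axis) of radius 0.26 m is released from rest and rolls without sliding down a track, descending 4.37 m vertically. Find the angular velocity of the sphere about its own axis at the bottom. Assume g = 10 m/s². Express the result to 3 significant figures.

For this body I = (2/5)MR², i.e. k = I/(MR²) = 0.4.
The rolling condition ω = v/R makes the rotational term ½I(v/R)² = ½kMv², so KE_total = ½(1+k)Mv² = (7/10)Mv².
Energy conservation Mgh = ½(1+k)Mv² gives v = √(2gh/(1+k)) = √(2 × 10 × 4.37 / 1.4) = 7.901 m/s.
Then ω = v/R = 7.901 / 0.26 ≈ 30.4 rad/s.

ω ≈ 30.4 rad/s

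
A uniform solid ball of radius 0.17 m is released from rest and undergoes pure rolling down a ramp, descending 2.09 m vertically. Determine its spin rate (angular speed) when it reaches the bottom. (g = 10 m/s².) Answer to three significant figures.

ω ≈ 32.1 rad/s

With I = (2/5)MR², the ratio k = I/(MR²) is 0.4.
Pure rolling means v = ωR; then KE = ½Mv² + ½I(v/R)² = ½(1+k)Mv² = (7/10)Mv².
Energy conservation Mgh = ½(1+k)Mv² gives v = √(2gh/(1+k)) = √(2 × 10 × 2.09 / 1.4) = 5.464 m/s.
Then ω = v/R = 5.464 / 0.17 ≈ 32.1 rad/s.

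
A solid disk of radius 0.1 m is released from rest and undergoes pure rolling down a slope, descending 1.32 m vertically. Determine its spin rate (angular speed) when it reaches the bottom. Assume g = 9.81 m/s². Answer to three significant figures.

For this body I = (1/2)MR², i.e. k = I/(MR²) = 0.5.
Pure rolling means v = ωR; then KE = ½Mv² + ½I(v/R)² = ½(1+k)Mv² = (3/4)Mv².
Energy conservation Mgh = ½(1+k)Mv² gives v = √(2gh/(1+k)) = √(2 × 9.81 × 1.32 / 1.5) = 4.155 m/s.
Then ω = v/R = 4.155 / 0.1 ≈ 41.6 rad/s.

ω ≈ 41.6 rad/s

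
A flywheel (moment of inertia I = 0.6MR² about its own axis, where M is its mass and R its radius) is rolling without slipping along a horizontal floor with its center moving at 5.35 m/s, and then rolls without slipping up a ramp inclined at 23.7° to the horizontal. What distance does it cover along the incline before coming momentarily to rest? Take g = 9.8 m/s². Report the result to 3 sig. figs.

The moment of inertia is 0.6MR², giving k ≡ I/(MR²) = 0.6.
Rolling without slipping gives ω = v/R, so the total kinetic energy is ½Mv² + ½Iω² = ½(1+k)Mv² = (4/5)Mv².
Setting this equal to Mgh gives the vertical rise h = (1+k)v₀²/(2g) = 1.6×5.35²/(2×9.8) = 2.337 m.
Along the incline, d = h/sinθ = 2.337/sin23.7° ≈ 5.81 m.

d ≈ 5.81 m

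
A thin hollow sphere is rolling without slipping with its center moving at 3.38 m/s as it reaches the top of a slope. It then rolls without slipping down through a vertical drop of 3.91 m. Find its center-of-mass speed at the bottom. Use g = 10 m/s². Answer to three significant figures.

v ≈ 7.64 m/s

Here I = (2/3)MR², so the shape factor k = I/(MR²) = 2/3.
The rolling condition ω = v/R makes the rotational term ½I(v/R)² = ½kMv², so KE_total = ½(1+k)Mv² = (5/6)Mv².
Conserving energy between top and bottom: (5/6)Mv² = (5/6)Mv₀² + Mgh, hence v² = v₀² + 2gh/(1+k).
v = √(3.38² + 2×10×3.91/1.667) = √58.34 ≈ 7.64 m/s.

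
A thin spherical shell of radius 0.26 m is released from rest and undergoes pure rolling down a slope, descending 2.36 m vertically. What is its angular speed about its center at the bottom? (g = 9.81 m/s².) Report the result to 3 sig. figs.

Here I = (2/3)MR², so the shape factor k = I/(MR²) = 2/3.
Since it rolls without slipping, ω = v/R and KE = ½Mv² + ½Iω² = ½(1+k)Mv² = (5/6)Mv².
Energy conservation Mgh = ½(1+k)Mv² gives v = √(2gh/(1+k)) = √(2 × 9.81 × 2.36 / 1.667) = 5.271 m/s.
Then ω = v/R = 5.271 / 0.26 ≈ 20.3 rad/s.

ω ≈ 20.3 rad/s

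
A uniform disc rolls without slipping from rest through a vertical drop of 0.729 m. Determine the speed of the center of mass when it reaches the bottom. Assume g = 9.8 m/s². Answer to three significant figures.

The moment of inertia is (1/2)MR², giving k ≡ I/(MR²) = 0.5.
Since it rolls without slipping, ω = v/R and KE = ½Mv² + ½Iω² = ½(1+k)Mv² = (3/4)Mv².
Energy conservation: Mgh = (3/4)Mv², so v = √(2gh/(1+k)) = √(2 × 9.8 × 0.729 / 1.5) ≈ 3.09 m/s.

v ≈ 3.09 m/s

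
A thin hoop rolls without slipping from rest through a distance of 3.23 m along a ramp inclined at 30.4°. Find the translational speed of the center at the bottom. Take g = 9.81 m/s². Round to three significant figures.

With I = MR², the ratio k = I/(MR²) is 1.
Rolling without slipping gives ω = v/R, so the total kinetic energy is ½Mv² + ½Iω² = ½(1+k)Mv² = Mv².
The vertical drop is h = L sinθ = 3.23 × sin30.4° = 1.634 m.
Setting Mgh = Mv² gives v = √(2gh/(1+k)) = √(2·9.81·1.634/2) ≈ 4.00 m/s.

v ≈ 4.00 m/s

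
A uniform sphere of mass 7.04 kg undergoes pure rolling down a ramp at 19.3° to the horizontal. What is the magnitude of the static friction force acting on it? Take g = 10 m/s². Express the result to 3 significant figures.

f ≈ 6.65 N

The moment of inertia is (2/5)MR², giving k ≡ I/(MR²) = 0.4.
Newton's second law down the slope: Mg sinθ − f = Ma. The torque equation fR = Iα (with α = a/R) gives f = kMa.
Combining, a = g sinθ/(1+k) and f = kMa = kMg sinθ/(1+k).
f = 0.4 × 7.04 × 10 × sin19.3° / 1.4 ≈ 6.65 N.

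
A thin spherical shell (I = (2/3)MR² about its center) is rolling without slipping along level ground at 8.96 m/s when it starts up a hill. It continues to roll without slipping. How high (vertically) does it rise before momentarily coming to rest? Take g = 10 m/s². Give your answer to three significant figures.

The moment of inertia is (2/3)MR², giving k ≡ I/(MR²) = 2/3.
Rolling without slipping gives ω = v/R, so the total kinetic energy is ½Mv² + ½Iω² = ½(1+k)Mv² = (5/6)Mv².
All of this converts to potential energy at the highest point: (5/6)Mv₀² = Mgh.
Thus h = (1+k)v₀²/(2g) = 1.667 × 8.96² / (2 × 10) ≈ 6.69 m.

h ≈ 6.69 m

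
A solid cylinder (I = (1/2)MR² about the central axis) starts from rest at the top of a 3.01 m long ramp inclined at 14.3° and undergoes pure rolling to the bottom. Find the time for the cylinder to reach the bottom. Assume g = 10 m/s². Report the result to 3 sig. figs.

t ≈ 1.91 s

For this body I = (1/2)MR², i.e. k = I/(MR²) = 0.5.
Along the incline Mg sinθ − f = Ma, and torque about the center fR = Iα = kMR²(a/R) gives f = kMa.
Hence a = g sinθ/(1+k) = 10×sin14.3°/1.5 = 1.647 m/s².
Starting from rest, L = ½at², so t = √(2L/a) = √(2×3.01/1.647) ≈ 1.91 s.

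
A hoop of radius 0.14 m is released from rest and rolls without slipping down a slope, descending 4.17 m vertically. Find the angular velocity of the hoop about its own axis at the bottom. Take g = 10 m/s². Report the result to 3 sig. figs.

ω ≈ 46.1 rad/s

The moment of inertia is MR², giving k ≡ I/(MR²) = 1.
Pure rolling means v = ωR; then KE = ½Mv² + ½I(v/R)² = ½(1+k)Mv² = Mv².
Energy conservation Mgh = ½(1+k)Mv² gives v = √(2gh/(1+k)) = √(2 × 10 × 4.17 / 2) = 6.458 m/s.
Then ω = v/R = 6.458 / 0.14 ≈ 46.1 rad/s.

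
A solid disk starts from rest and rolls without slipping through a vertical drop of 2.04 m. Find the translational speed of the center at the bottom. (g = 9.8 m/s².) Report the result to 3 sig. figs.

v ≈ 5.16 m/s

Here I = (1/2)MR², so the shape factor k = I/(MR²) = 0.5.
Since it rolls without slipping, ω = v/R and KE = ½Mv² + ½Iω² = ½(1+k)Mv² = (3/4)Mv².
Energy conservation: Mgh = (3/4)Mv², so v = √(2gh/(1+k)) = √(2 × 9.8 × 2.04 / 1.5) ≈ 5.16 m/s.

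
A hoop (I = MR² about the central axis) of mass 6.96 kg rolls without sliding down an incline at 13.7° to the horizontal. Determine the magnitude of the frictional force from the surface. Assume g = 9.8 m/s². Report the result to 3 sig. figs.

For this body I = MR², i.e. k = I/(MR²) = 1.
Along the incline Mg sinθ − f = Ma, and torque about the center fR = Iα = kMR²(a/R) gives f = kMa.
Combining, a = g sinθ/(1+k) and f = kMa = kMg sinθ/(1+k).
f = 1 × 6.96 × 9.8 × sin13.7° / 2 ≈ 8.08 N.

f ≈ 8.08 N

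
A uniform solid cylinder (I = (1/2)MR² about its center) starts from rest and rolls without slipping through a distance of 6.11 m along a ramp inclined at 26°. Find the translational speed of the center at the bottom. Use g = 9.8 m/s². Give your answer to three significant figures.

v ≈ 5.92 m/s

The moment of inertia is (1/2)MR², giving k ≡ I/(MR²) = 0.5.
Since it rolls without slipping, ω = v/R and KE = ½Mv² + ½Iω² = ½(1+k)Mv² = (3/4)Mv².
The vertical drop is h = L sinθ = 6.11 × sin26° = 2.678 m.
Energy conservation: Mgh = (3/4)Mv², so v = √(2gh/(1+k)) = √(2 × 9.8 × 2.678 / 1.5) ≈ 5.92 m/s.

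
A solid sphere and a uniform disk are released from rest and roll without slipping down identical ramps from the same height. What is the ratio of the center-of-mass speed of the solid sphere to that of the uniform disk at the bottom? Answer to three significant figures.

Each satisfies Mgh = ½(1+k)Mv² with k = I/(MR²), so v ∝ 1/√(1+k).
For the solid sphere k = 0.4; for the uniform disk k = 0.5.
v₁/v₂ = √((1+k₂)/(1+k₁)) = √(1.5/1.4) ≈ 1.04.

v_ratio ≈ 1.04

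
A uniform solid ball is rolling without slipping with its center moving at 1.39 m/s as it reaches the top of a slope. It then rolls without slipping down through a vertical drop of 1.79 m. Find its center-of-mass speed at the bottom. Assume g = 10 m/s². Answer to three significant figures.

For this body I = (2/5)MR², i.e. k = I/(MR²) = 0.4.
Pure rolling means v = ωR; then KE = ½Mv² + ½I(v/R)² = ½(1+k)Mv² = (7/10)Mv².
Conserving energy between top and bottom: (7/10)Mv² = (7/10)Mv₀² + Mgh, hence v² = v₀² + 2gh/(1+k).
v = √(1.39² + 2×10×1.79/1.4) = √27.5 ≈ 5.24 m/s.

v ≈ 5.24 m/s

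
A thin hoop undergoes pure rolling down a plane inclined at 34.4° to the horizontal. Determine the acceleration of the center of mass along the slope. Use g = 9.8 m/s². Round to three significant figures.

Here I = MR², so the shape factor k = I/(MR²) = 1.
Translational: Mg sinθ − f = Ma. Rotational about the CM: fR = Iα = kMRa, so f = kMa.
Eliminating f: Mg sinθ = (1+k)Ma, so a = g sinθ/(1+k) = 9.8 × sin34.4° / 2 ≈ 2.77 m/s².

a ≈ 2.77 m/s²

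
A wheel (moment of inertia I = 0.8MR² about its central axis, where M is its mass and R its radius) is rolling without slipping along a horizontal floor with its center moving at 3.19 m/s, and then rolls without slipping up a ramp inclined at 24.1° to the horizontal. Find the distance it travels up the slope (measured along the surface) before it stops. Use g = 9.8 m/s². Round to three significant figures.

d ≈ 2.29 m

The moment of inertia is 0.8MR², giving k ≡ I/(MR²) = 0.8.
Since it rolls without slipping, ω = v/R and KE = ½Mv² + ½Iω² = ½(1+k)Mv² = (9/10)Mv².
Setting this equal to Mgh gives the vertical rise h = (1+k)v₀²/(2g) = 1.8×3.19²/(2×9.8) = 0.9345 m.
The distance along the slope is d = h/sinθ = 0.9345/sin24.1° ≈ 2.29 m.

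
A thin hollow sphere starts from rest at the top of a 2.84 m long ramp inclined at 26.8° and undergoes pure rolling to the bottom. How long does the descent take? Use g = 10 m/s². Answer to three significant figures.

t ≈ 1.45 s

For this body I = (2/3)MR², i.e. k = I/(MR²) = 2/3.
Translational: Mg sinθ − f = Ma. Rotational about the CM: fR = Iα = kMRa, so f = kMa.
Hence a = g sinθ/(1+k) = 10×sin26.8°/1.667 = 2.705 m/s².
Starting from rest, L = ½at², so t = √(2L/a) = √(2×2.84/2.705) ≈ 1.45 s.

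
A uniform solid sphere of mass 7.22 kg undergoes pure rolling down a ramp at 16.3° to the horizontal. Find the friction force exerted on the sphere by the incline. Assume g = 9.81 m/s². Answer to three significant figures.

f ≈ 5.68 N

Here I = (2/5)MR², so the shape factor k = I/(MR²) = 0.4.
Newton's second law down the slope: Mg sinθ − f = Ma. The torque equation fR = Iα (with α = a/R) gives f = kMa.
Combining, a = g sinθ/(1+k) and f = kMa = kMg sinθ/(1+k).
f = 0.4 × 7.22 × 9.81 × sin16.3° / 1.4 ≈ 5.68 N.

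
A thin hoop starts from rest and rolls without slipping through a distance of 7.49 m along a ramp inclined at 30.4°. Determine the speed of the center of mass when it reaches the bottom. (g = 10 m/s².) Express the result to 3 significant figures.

v ≈ 6.16 m/s

The moment of inertia is MR², giving k ≡ I/(MR²) = 1.
Pure rolling means v = ωR; then KE = ½Mv² + ½I(v/R)² = ½(1+k)Mv² = Mv².
The vertical drop is h = L sinθ = 7.49 × sin30.4° = 3.79 m.
Setting Mgh = Mv² gives v = √(2gh/(1+k)) = √(2·10·3.79/2) ≈ 6.16 m/s.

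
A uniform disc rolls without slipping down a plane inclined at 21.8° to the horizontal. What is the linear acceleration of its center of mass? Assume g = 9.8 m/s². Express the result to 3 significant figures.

For this body I = (1/2)MR², i.e. k = I/(MR²) = 0.5.
Newton's second law down the slope: Mg sinθ − f = Ma. The torque equation fR = Iα (with α = a/R) gives f = kMa.
Eliminating f: Mg sinθ = (1+k)Ma, so a = g sinθ/(1+k) = 9.8 × sin21.8° / 1.5 ≈ 2.43 m/s².

a ≈ 2.43 m/s²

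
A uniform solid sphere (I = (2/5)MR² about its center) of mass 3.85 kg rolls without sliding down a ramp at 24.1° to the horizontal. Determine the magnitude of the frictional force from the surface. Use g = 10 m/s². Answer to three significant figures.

For this body I = (2/5)MR², i.e. k = I/(MR²) = 0.4.
Along the incline Mg sinθ − f = Ma, and torque about the center fR = Iα = kMR²(a/R) gives f = kMa.
Combining, a = g sinθ/(1+k) and f = kMa = kMg sinθ/(1+k).
f = 0.4 × 3.85 × 10 × sin24.1° / 1.4 ≈ 4.49 N.

f ≈ 4.49 N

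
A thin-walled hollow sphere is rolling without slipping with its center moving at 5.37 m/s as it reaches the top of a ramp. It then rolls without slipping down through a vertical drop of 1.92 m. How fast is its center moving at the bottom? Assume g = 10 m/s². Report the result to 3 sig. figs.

Here I = (2/3)MR², so the shape factor k = I/(MR²) = 2/3.
Rolling without slipping gives ω = v/R, so the total kinetic energy is ½Mv² + ½Iω² = ½(1+k)Mv² = (5/6)Mv².
Conserving energy between top and bottom: (5/6)Mv² = (5/6)Mv₀² + Mgh, hence v² = v₀² + 2gh/(1+k).
v = √(5.37² + 2×10×1.92/1.667) = √51.88 ≈ 7.20 m/s.

v ≈ 7.20 m/s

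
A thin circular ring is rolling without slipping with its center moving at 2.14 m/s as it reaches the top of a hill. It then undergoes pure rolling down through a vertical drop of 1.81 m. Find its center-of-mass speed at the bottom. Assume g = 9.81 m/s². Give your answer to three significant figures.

For this body I = MR², i.e. k = I/(MR²) = 1.
Pure rolling means v = ωR; then KE = ½Mv² + ½I(v/R)² = ½(1+k)Mv² = Mv².
Conserving energy between top and bottom: Mv² = Mv₀² + Mgh, hence v² = v₀² + 2gh/(1+k).
v = √(2.14² + 2×9.81×1.81/2) = √22.34 ≈ 4.73 m/s.

v ≈ 4.73 m/s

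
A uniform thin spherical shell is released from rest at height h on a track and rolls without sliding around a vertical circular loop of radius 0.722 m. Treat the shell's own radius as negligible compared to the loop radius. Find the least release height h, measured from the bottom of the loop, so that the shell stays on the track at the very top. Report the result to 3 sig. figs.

h_min ≈ 2.05 m

Here I = (2/3)MR², so the shape factor k = I/(MR²) = 2/3.
At the top, contact is just lost when gravity alone supplies the centripetal force: Mg = Mv_top²/r, i.e. v_top² = gr.
With ω = v/R, the kinetic energy at speed v is ½(1+k)Mv² = (5/6)Mv².
Energy conservation from release (height h) to the top (height 2r): Mgh = Mg(2r) + (5/6)M·gr.
Thus h_min = 2r + (1+k)r/2 = r(2 + 1.667/2) = 0.722 × 2.833 ≈ 2.05 m.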